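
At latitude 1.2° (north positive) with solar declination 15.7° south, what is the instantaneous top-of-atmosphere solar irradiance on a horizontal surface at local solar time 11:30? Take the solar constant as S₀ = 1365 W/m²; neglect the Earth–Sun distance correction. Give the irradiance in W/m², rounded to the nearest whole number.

Hour angle H = 15° × (11.5 − 12) = -7.50°.
cos θ_z = sin(1.2°) sin(-15.7°) + cos(1.2°) cos(-15.7°) cos(-7.50°) = -0.0057 + 0.9542 = 0.9485.
Top-of-atmosphere irradiance = S₀ cos θ_z = 1365 × 0.9485 = 1294.70 W/m².

1295 W/m²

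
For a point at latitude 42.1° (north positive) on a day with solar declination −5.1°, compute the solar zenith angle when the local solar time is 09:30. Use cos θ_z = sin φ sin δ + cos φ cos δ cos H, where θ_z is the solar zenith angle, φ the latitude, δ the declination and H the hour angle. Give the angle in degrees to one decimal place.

Hour angle H = 15° × (9.5 − 12) = -37.50°.
cos θ_z = sin(42.1°) sin(-5.1°) + cos(42.1°) cos(-5.1°) cos(-37.50°) = -0.0596 + 0.5863 = 0.5267.
θ_z = arccos(0.5267) = 58.22°.

58.2°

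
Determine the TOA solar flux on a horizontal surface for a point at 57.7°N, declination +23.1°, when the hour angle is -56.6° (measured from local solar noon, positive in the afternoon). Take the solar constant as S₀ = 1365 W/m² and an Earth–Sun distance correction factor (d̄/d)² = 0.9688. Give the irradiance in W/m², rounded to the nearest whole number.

cos θ_z = sin φ sin δ + cos φ cos δ cos H = (0.8453)(0.3923) + (0.5344)(0.9198)(0.5505) = 0.6022.
Top-of-atmosphere irradiance = S₀ (d̄/d)² cos θ_z = 1365 × 0.9688 × 0.6022 = 796.36 W/m².

796 W/m²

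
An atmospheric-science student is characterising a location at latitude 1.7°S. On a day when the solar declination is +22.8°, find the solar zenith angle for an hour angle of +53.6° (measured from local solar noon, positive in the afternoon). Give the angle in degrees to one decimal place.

57.6°

cos θ_z = sin(-1.7°) sin(22.8°) + cos(-1.7°) cos(22.8°) cos(53.60°) = -0.0115 + 0.5468 = 0.5353.
θ_z = arccos(0.5353) = 57.64°.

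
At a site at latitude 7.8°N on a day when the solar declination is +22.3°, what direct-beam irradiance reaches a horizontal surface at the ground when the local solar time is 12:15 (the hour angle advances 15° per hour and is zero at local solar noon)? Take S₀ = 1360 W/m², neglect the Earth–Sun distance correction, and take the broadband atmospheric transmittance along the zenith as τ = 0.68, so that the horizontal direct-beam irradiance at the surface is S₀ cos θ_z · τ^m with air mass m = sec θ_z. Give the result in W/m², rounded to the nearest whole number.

882 W/m²

Hour angle H = 15° × (12.25 − 12) = 3.75°.
cos θ_z = sin φ sin δ + cos φ cos δ cos H = (0.1357)(0.3795) + (0.9907)(0.9252)(0.9979) = 0.9662.
Air mass m = 1/cos θ_z = 1/0.9662 = 1.035; τ^m = 0.68^1.035 = 0.6709.
Surface direct beam = 1360 × 0.9662 × 0.6709 = 881.58 W/m².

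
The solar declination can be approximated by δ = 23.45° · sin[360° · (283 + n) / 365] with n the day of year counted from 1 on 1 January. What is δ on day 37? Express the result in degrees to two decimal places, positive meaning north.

360 × (283 + 37) / 365 = 315.616°; sin(315.616°) = -0.6995.
δ = 23.45 × -0.6995 = -16.403° ≈ -16.40°.

-16.40°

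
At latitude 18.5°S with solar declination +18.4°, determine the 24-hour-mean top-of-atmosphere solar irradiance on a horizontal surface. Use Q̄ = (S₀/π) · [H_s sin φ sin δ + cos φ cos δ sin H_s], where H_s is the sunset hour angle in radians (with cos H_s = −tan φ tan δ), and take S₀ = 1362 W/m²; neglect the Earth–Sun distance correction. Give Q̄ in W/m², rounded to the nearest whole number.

The sunset hour angle satisfies cos H_s = −tan φ tan δ = 0.1113, giving H_s = 83.61°. In radians, H_s = 1.4593.
H_s sin φ sin δ = 1.4593 × -0.3173 × 0.3156 = -0.1461.
cos φ cos δ sin H_s = 0.9483 × 0.9489 × 0.9938 = 0.8943.
Q̄ = (1362/π) × (-0.1461 + 0.8943) = 433.54 × 0.7482 = 324.37 W/m².

324 W/m²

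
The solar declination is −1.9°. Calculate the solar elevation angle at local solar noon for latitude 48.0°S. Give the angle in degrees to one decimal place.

At local solar noon the hour angle is zero, so the elevation is 90° − |φ − δ| = 90° − |-48.0° − (-1.9°)| = 90° − 46.1° = 43.9°.

43.9°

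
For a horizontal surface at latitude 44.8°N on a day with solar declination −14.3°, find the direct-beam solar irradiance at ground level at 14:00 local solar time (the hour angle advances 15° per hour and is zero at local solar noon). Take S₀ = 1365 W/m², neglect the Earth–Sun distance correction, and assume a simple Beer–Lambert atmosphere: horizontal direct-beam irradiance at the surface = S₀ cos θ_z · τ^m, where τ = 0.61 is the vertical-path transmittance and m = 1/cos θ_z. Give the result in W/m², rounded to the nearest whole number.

Hour angle H = 15° × (14 − 12) = 30.00°.
cos θ_z = sin(44.8°) sin(-14.3°) + cos(44.8°) cos(-14.3°) cos(30.00°) = -0.1740 + 0.5955 = 0.4215.
Air mass m = 1/cos θ_z = 1/0.4215 = 2.372; τ^m = 0.61^2.372 = 0.3096.
Surface direct beam = 1365 × 0.4215 × 0.3096 = 178.13 W/m².

178 W/m²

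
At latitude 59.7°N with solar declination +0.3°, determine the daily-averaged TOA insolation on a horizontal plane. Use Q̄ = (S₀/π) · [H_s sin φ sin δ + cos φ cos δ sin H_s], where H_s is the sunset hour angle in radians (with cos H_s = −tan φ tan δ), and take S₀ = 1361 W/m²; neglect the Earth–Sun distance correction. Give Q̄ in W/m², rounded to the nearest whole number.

cos H_s = −tan(59.7°) · tan(0.3°) = -0.0090, so H_s = arccos(-0.0090) = 90.52°. In radians, H_s = 1.5799.
H_s sin φ sin δ = 1.5799 × 0.8634 × 0.0052 = 0.0071.
cos φ cos δ sin H_s = 0.5045 × 1.0000 × 1.0000 = 0.5045.
Q̄ = (1361/π) × (0.0071 + 0.5045) = 433.22 × 0.5116 = 221.64 W/m².

222 W/m²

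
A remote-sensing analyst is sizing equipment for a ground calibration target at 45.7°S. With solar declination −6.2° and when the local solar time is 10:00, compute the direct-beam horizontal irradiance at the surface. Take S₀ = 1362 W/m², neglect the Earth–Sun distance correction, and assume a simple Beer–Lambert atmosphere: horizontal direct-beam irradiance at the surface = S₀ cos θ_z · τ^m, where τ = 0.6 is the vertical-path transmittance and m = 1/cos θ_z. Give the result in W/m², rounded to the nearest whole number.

Hour angle H = 15° × (10 − 12) = -30.00°.
With φ = -45.7°, δ = -6.2°, H = -30.00°: sin φ sin δ = 0.0773, cos φ cos δ cos H = 0.6013, so cos θ_z = 0.6786.
Air mass m = 1/cos θ_z = 1/0.6786 = 1.474; τ^m = 0.6^1.474 = 0.4710.
Surface direct beam = 1362 × 0.6786 × 0.4710 = 435.32 W/m².

435 W/m²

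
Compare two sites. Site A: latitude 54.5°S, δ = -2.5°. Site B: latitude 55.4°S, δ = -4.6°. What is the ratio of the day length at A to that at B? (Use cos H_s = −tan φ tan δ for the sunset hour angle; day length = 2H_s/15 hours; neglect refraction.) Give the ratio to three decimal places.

0.967

A: H_s = arccos(−tan -54.5° · tan -2.5°) = 93.51°, so 2H_s/15 = 12.4680 h.
B: H_s = arccos(−tan -55.4° · tan -4.6°) = 96.70°, so 2H_s/15 = 12.8933 h.
Ratio A/B = 12.4680 / 12.8933 = 0.9670.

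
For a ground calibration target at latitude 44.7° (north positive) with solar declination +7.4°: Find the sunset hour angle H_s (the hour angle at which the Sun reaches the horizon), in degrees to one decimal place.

97.4°

cos H_s = −tan(44.7°) · tan(7.4°) = -0.1285, so H_s = arccos(-0.1285) = 97.38°.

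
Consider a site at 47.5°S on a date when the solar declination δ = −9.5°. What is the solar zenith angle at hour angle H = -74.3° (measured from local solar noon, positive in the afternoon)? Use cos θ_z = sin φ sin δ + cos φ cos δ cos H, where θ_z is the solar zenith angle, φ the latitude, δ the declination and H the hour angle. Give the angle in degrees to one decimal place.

cos θ_z = sin(-47.5°) sin(-9.5°) + cos(-47.5°) cos(-9.5°) cos(-74.30°) = 0.1217 + 0.1803 = 0.3020.
θ_z = arccos(0.3020) = 72.42°.

72.4°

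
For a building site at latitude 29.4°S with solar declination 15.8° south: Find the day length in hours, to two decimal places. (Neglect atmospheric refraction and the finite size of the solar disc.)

13.22 hours

The sunset hour angle satisfies cos H_s = −tan φ tan δ = -0.1594, giving H_s = 99.17°.
Day length = 2 H_s / 15° h⁻¹ = 198.34° / 15 = 13.223 h.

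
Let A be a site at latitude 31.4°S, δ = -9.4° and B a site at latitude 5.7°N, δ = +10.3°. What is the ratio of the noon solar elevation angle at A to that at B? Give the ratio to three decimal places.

0.796

A: 90° − |-31.4 − (-9.4)| = 68.00°.
B: 90° − |5.7 − (10.3)| = 85.40°.
Ratio A/B = 68.0000 / 85.4000 = 0.7963.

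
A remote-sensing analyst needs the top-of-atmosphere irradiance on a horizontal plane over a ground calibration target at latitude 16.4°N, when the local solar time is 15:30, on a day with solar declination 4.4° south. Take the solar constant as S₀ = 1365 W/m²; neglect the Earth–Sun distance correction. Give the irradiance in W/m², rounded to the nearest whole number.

765 W/m²

Hour angle H = 15° × (15.5 − 12) = 52.50°.
cos θ_z = sin φ sin δ + cos φ cos δ cos H = (0.2823)(-0.0767) + (0.9593)(0.9971)(0.6088) = 0.5607.
Top-of-atmosphere irradiance = S₀ cos θ_z = 1365 × 0.5607 = 765.36 W/m².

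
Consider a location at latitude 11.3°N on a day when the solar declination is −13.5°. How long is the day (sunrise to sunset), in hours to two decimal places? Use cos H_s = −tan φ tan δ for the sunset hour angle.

11.63 hours

−tan φ tan δ = −(0.1998)(-0.2401) = 0.0480; H_s = arccos(0.0480) = 87.25°.
Day length = 2 H_s / 15° h⁻¹ = 174.50° / 15 = 11.633 h.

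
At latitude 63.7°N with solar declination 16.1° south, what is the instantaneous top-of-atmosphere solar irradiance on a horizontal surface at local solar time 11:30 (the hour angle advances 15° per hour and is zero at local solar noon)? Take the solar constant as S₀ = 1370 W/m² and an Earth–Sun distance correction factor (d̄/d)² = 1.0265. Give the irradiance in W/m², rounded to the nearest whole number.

244 W/m²

Hour angle H = 15° × (11.5 − 12) = -7.50°.
With φ = 63.7°, δ = -16.1°, H = -7.50°: sin φ sin δ = -0.2486, cos φ cos δ cos H = 0.4221, so cos θ_z = 0.1735.
Top-of-atmosphere irradiance = S₀ (d̄/d)² cos θ_z = 1370 × 1.0265 × 0.1735 = 243.99 W/m².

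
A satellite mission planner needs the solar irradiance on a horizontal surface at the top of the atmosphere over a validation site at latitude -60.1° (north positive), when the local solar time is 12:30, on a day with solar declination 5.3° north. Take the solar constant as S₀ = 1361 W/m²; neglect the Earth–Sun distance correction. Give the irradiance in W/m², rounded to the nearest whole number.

561 W/m²

Hour angle H = 15° × (12.5 − 12) = 7.50°.
With φ = -60.1°, δ = 5.3°, H = 7.50°: sin φ sin δ = -0.0801, cos φ cos δ cos H = 0.4921, so cos θ_z = 0.4120.
Top-of-atmosphere irradiance = S₀ cos θ_z = 1361 × 0.4120 = 560.73 W/m².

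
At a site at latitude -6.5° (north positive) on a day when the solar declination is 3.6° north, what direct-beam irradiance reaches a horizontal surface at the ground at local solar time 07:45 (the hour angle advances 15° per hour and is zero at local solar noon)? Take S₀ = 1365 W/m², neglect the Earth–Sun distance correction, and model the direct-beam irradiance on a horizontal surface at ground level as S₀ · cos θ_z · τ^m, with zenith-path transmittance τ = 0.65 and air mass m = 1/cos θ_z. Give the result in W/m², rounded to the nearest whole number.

Hour angle H = 15° × (7.75 − 12) = -63.75°.
cos θ_z = sin φ sin δ + cos φ cos δ cos H = (-0.1132)(0.0628) + (0.9936)(0.9980)(0.4423) = 0.4315.
Air mass m = 1/cos θ_z = 1/0.4315 = 2.317; τ^m = 0.65^2.317 = 0.3686.
Surface direct beam = 1365 × 0.4315 × 0.3686 = 217.10 W/m².

217 W/m²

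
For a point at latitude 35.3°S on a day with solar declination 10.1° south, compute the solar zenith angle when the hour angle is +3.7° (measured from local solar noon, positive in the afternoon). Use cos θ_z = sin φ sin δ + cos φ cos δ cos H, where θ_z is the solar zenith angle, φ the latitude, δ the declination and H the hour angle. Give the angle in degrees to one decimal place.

25.4°

cos θ_z = sin φ sin δ + cos φ cos δ cos H = (-0.5779)(-0.1754) + (0.8161)(0.9845)(0.9979) = 0.9031.
θ_z = arccos(0.9031) = 25.43°.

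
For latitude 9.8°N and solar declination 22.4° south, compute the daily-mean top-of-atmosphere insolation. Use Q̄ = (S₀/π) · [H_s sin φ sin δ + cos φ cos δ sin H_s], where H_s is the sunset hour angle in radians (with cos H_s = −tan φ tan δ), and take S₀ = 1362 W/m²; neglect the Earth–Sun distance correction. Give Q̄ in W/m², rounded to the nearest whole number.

352 W/m²

−tan φ tan δ = −(0.1727)(-0.4122) = 0.0712; H_s = arccos(0.0712) = 85.92°. In radians, H_s = 1.4996.
H_s sin φ sin δ = 1.4996 × 0.1702 × -0.3811 = -0.0973.
cos φ cos δ sin H_s = 0.9854 × 0.9245 × 0.9975 = 0.9087.
Q̄ = (1362/π) × (-0.0973 + 0.9087) = 433.54 × 0.8114 = 351.77 W/m².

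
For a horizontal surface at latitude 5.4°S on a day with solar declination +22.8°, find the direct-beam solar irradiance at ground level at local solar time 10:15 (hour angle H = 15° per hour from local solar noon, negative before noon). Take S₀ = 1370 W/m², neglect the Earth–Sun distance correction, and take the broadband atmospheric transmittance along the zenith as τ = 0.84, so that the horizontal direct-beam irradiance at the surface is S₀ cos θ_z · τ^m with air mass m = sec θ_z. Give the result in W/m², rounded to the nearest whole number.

Hour angle H = 15° × (10.25 − 12) = -26.25°.
With φ = -5.4°, δ = 22.8°, H = -26.25°: sin φ sin δ = -0.0365, cos φ cos δ cos H = 0.8231, so cos θ_z = 0.7866.
Air mass m = 1/cos θ_z = 1/0.7866 = 1.271; τ^m = 0.84^1.271 = 0.8012.
Surface direct beam = 1370 × 0.7866 × 0.8012 = 863.41 W/m².

863 W/m²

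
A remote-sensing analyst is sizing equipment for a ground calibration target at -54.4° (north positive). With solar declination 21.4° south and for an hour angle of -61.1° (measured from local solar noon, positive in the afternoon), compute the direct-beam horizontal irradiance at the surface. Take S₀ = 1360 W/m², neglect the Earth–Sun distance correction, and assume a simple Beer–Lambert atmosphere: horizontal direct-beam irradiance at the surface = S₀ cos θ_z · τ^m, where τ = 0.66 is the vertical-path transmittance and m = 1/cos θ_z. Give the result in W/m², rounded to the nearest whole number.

361 W/m²

With φ = -54.4°, δ = -21.4°, H = -61.10°: sin φ sin δ = 0.2967, cos φ cos δ cos H = 0.2619, so cos θ_z = 0.5586.
Air mass m = 1/cos θ_z = 1/0.5586 = 1.790; τ^m = 0.66^1.790 = 0.4753.
Surface direct beam = 1360 × 0.5586 × 0.4753 = 361.08 W/m².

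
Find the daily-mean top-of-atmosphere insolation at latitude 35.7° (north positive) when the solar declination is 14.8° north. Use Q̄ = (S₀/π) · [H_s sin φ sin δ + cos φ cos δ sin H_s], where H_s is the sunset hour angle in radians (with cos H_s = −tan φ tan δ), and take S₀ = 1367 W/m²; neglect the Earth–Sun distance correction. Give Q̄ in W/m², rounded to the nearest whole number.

cos H_s = −tan(35.7°) · tan(14.8°) = -0.1899, so H_s = arccos(-0.1899) = 100.95°. In radians, H_s = 1.7619.
H_s sin φ sin δ = 1.7619 × 0.5835 × 0.2554 = 0.2626.
cos φ cos δ sin H_s = 0.8121 × 0.9668 × 0.9818 = 0.7708.
Q̄ = (1367/π) × (0.2626 + 0.7708) = 435.13 × 1.0334 = 449.66 W/m².

450 W/m²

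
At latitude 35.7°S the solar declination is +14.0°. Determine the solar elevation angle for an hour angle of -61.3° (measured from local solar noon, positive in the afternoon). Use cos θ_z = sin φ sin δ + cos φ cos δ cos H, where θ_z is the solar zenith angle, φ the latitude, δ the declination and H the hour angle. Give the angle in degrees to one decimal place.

13.7°

cos θ_z = sin(-35.7°) sin(14.0°) + cos(-35.7°) cos(14.0°) cos(-61.30°) = -0.1412 + 0.3784 = 0.2372.
θ_z = arccos(0.2372) = 76.28°, so the elevation is 90° − 76.28° = 13.72°.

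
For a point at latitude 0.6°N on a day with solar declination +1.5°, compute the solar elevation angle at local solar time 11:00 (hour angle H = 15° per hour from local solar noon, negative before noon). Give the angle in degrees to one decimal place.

Hour angle H = 15° × (11 − 12) = -15.00°.
With φ = 0.6°, δ = 1.5°, H = -15.00°: sin φ sin δ = 0.0003, cos φ cos δ cos H = 0.9655, so cos θ_z = 0.9658.
θ_z = arccos(0.9658) = 15.03°, so the elevation is 90° − 15.03° = 74.97°.

75.0°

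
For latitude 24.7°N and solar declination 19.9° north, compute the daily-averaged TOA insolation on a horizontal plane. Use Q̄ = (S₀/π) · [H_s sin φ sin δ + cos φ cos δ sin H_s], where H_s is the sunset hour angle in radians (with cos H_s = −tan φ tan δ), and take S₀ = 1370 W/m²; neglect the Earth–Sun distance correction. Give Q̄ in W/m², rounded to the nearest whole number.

475 W/m²

−tan φ tan δ = −(0.4599)(0.3620) = -0.1665; H_s = arccos(-0.1665) = 99.58°. In radians, H_s = 1.7380.
H_s sin φ sin δ = 1.7380 × 0.4179 × 0.3404 = 0.2472.
cos φ cos δ sin H_s = 0.9085 × 0.9403 × 0.9861 = 0.8424.
Q̄ = (1370/π) × (0.2472 + 0.8424) = 436.08 × 1.0896 = 475.15 W/m².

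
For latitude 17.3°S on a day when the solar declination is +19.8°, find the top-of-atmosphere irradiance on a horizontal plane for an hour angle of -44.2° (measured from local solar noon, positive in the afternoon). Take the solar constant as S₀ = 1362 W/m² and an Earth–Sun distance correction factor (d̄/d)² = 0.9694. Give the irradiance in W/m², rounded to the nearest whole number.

717 W/m²

cos θ_z = sin φ sin δ + cos φ cos δ cos H = (-0.2974)(0.3387) + (0.9548)(0.9409)(0.7169) = 0.5433.
Top-of-atmosphere irradiance = S₀ (d̄/d)² cos θ_z = 1362 × 0.9694 × 0.5433 = 717.33 W/m².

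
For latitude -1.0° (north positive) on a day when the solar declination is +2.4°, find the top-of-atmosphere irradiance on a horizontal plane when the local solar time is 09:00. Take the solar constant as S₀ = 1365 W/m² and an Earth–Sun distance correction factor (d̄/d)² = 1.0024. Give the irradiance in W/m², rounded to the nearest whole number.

966 W/m²

Hour angle H = 15° × (9 − 12) = -45.00°.
cos θ_z = sin(-1.0°) sin(2.4°) + cos(-1.0°) cos(2.4°) cos(-45.00°) = -0.0007 + 0.7064 = 0.7057.
Top-of-atmosphere irradiance = S₀ (d̄/d)² cos θ_z = 1365 × 1.0024 × 0.7057 = 965.59 W/m².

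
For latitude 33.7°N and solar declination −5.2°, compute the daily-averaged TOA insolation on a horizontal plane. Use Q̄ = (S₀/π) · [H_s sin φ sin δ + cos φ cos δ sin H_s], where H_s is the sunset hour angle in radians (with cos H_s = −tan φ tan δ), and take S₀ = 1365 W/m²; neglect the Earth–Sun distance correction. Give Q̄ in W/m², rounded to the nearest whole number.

−tan φ tan δ = −(0.6669)(-0.0910) = 0.0607; H_s = arccos(0.0607) = 86.52°. In radians, H_s = 1.5101.
H_s sin φ sin δ = 1.5101 × 0.5548 × -0.0906 = -0.0759.
cos φ cos δ sin H_s = 0.8320 × 0.9959 × 0.9982 = 0.8271.
Q̄ = (1365/π) × (-0.0759 + 0.8271) = 434.49 × 0.7512 = 326.39 W/m².

326 W/m²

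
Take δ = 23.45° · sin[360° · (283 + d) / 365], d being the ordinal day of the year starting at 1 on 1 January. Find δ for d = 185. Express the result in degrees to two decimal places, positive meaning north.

+22.97°

360 × (283 + 185) / 365 = 461.589°; sin(461.589°) = 0.9796.
δ = 23.45 × 0.9796 = 22.972° ≈ +22.97°.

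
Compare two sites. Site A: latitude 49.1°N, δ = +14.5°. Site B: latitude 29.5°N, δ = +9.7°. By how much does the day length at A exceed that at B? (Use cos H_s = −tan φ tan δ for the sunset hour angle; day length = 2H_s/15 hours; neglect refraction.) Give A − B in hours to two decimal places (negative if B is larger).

A: H_s = arccos(−tan 49.1° · tan 14.5°) = 107.37°, so 2H_s/15 = 14.3160 h.
B: H_s = arccos(−tan 29.5° · tan 9.7°) = 95.55°, so 2H_s/15 = 12.7400 h.
A − B = 14.3160 − 12.7400 = 1.5760 h.

+1.58 h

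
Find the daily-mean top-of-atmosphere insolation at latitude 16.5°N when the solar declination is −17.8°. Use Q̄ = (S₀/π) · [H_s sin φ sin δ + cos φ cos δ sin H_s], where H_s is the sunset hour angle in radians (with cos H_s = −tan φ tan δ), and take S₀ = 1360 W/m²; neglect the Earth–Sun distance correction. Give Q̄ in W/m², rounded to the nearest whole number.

338 W/m²

cos H_s = −tan(16.5°) · tan(-17.8°) = 0.0951, so H_s = arccos(0.0951) = 84.54°. In radians, H_s = 1.4755.
H_s sin φ sin δ = 1.4755 × 0.2840 × -0.3057 = -0.1281.
cos φ cos δ sin H_s = 0.9588 × 0.9521 × 0.9955 = 0.9088.
Q̄ = (1360/π) × (-0.1281 + 0.9088) = 432.90 × 0.7807 = 337.97 W/m².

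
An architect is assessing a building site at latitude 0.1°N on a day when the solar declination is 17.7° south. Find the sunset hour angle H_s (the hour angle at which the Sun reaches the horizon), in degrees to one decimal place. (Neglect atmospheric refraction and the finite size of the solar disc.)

The sunset hour angle satisfies cos H_s = −tan φ tan δ = 0.0006, giving H_s = 89.97°.

90.0°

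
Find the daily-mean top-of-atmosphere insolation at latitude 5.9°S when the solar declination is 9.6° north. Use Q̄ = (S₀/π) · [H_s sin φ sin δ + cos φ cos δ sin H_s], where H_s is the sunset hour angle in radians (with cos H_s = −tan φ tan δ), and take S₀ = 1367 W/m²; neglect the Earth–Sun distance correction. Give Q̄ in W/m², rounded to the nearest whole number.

−tan φ tan δ = −(-0.1033)(0.1691) = 0.0175; H_s = arccos(0.0175) = 89.00°. In radians, H_s = 1.5533.
H_s sin φ sin δ = 1.5533 × -0.1028 × 0.1668 = -0.0266.
cos φ cos δ sin H_s = 0.9947 × 0.9860 × 0.9998 = 0.9806.
Q̄ = (1367/π) × (-0.0266 + 0.9806) = 435.13 × 0.9540 = 415.11 W/m².

415 W/m²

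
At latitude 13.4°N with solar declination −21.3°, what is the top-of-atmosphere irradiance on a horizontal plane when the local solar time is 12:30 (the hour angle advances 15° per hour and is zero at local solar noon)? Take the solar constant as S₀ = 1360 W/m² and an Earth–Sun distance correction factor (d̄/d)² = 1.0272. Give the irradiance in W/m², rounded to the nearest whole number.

1138 W/m²

Hour angle H = 15° × (12.5 − 12) = 7.50°.
cos θ_z = sin φ sin δ + cos φ cos δ cos H = (0.2317)(-0.3633) + (0.9728)(0.9317)(0.9914) = 0.8144.
Top-of-atmosphere irradiance = S₀ (d̄/d)² cos θ_z = 1360 × 1.0272 × 0.8144 = 1137.71 W/m².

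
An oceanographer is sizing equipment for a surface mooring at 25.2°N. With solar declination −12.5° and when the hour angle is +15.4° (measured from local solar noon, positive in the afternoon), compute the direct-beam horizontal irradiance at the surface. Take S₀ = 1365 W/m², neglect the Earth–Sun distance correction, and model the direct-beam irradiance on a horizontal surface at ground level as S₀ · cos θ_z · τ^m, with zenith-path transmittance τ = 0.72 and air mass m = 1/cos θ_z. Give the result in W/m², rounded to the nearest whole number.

673 W/m²

cos θ_z = sin(25.2°) sin(-12.5°) + cos(25.2°) cos(-12.5°) cos(15.40°) = -0.0922 + 0.8517 = 0.7595.
Air mass m = 1/cos θ_z = 1/0.7595 = 1.317; τ^m = 0.72^1.317 = 0.6488.
Surface direct beam = 1365 × 0.7595 × 0.6488 = 672.62 W/m².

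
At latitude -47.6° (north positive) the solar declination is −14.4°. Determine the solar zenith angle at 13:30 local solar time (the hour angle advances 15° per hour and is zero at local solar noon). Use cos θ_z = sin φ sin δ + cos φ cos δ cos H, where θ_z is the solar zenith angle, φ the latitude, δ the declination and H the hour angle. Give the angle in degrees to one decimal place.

Hour angle H = 15° × (13.5 − 12) = 22.50°.
With φ = -47.6°, δ = -14.4°, H = 22.50°: sin φ sin δ = 0.1836, cos φ cos δ cos H = 0.6034, so cos θ_z = 0.7870.
θ_z = arccos(0.7870) = 38.09°.

38.1°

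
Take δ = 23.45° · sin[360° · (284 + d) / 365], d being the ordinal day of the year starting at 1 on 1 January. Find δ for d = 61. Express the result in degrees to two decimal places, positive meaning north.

360 × (284 + 61) / 365 = 340.274°; sin(340.274°) = -0.3375.
δ = 23.45 × -0.3375 = -7.914° ≈ -7.91°.

-7.91°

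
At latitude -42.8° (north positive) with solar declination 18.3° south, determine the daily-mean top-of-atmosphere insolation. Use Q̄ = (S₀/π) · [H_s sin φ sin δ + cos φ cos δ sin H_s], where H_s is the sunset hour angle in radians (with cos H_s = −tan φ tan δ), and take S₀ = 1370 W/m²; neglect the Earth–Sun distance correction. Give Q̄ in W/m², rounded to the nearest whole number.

−tan φ tan δ = −(-0.9260)(-0.3307) = -0.3062; H_s = arccos(-0.3062) = 107.83°. In radians, H_s = 1.8820.
H_s sin φ sin δ = 1.8820 × -0.6794 × -0.3140 = 0.4015.
cos φ cos δ sin H_s = 0.7337 × 0.9494 × 0.9520 = 0.6631.
Q̄ = (1370/π) × (0.4015 + 0.6631) = 436.08 × 1.0646 = 464.25 W/m².

464 W/m²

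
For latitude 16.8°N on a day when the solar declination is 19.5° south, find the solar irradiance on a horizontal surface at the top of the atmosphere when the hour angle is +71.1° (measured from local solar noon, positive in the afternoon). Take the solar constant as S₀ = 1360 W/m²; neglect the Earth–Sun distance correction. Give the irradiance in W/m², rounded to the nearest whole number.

cos θ_z = sin φ sin δ + cos φ cos δ cos H = (0.2890)(-0.3338) + (0.9573)(0.9426)(0.3239) = 0.1958.
Top-of-atmosphere irradiance = S₀ cos θ_z = 1360 × 0.1958 = 266.29 W/m².

266 W/m²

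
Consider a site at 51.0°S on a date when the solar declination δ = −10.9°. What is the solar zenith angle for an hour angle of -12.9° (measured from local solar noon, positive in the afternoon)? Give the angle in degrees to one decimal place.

cos θ_z = sin(-51.0°) sin(-10.9°) + cos(-51.0°) cos(-10.9°) cos(-12.90°) = 0.1470 + 0.6024 = 0.7494.
θ_z = arccos(0.7494) = 41.46°.

41.5°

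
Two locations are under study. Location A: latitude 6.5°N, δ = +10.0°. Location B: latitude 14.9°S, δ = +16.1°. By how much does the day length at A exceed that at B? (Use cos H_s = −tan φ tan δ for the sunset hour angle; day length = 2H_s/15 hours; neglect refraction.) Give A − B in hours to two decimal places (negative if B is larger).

A: H_s = arccos(−tan 6.5° · tan 10.0°) = 91.15°, so 2H_s/15 = 12.1533 h.
B: H_s = arccos(−tan -14.9° · tan 16.1°) = 85.60°, so 2H_s/15 = 11.4133 h.
A − B = 12.1533 − 11.4133 = 0.7400 h.

+0.74 h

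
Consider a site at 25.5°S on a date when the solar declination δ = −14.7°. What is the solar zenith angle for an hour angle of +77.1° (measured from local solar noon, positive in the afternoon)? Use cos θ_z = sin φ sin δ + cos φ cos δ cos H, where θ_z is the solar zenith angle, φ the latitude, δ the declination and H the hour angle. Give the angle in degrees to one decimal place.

72.3°

cos θ_z = sin φ sin δ + cos φ cos δ cos H = (-0.4305)(-0.2538) + (0.9026)(0.9673)(0.2233) = 0.3042.
θ_z = arccos(0.3042) = 72.29°.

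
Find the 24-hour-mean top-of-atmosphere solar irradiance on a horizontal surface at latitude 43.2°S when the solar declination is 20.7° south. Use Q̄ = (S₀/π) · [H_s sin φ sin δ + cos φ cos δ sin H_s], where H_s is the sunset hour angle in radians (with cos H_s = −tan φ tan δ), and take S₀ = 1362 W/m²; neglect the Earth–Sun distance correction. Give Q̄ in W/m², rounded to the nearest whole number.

479 W/m²

cos H_s = −tan(-43.2°) · tan(-20.7°) = -0.3548, so H_s = arccos(-0.3548) = 110.78°. In radians, H_s = 1.9335.
H_s sin φ sin δ = 1.9335 × -0.6845 × -0.3535 = 0.4679.
cos φ cos δ sin H_s = 0.7290 × 0.9354 × 0.9349 = 0.6375.
Q̄ = (1362/π) × (0.4679 + 0.6375) = 433.54 × 1.1054 = 479.24 W/m².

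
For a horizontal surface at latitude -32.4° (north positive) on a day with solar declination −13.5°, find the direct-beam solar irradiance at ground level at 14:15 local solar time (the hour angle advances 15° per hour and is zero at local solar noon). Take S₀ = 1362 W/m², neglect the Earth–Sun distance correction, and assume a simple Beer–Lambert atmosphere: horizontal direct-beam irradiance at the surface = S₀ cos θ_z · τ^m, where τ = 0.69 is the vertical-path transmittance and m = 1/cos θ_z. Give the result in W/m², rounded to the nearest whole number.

695 W/m²

Hour angle H = 15° × (14.25 − 12) = 33.75°.
With φ = -32.4°, δ = -13.5°, H = 33.75°: sin φ sin δ = 0.1251, cos φ cos δ cos H = 0.6826, so cos θ_z = 0.8077.
Air mass m = 1/cos θ_z = 1/0.8077 = 1.238; τ^m = 0.69^1.238 = 0.6317.
Surface direct beam = 1362 × 0.8077 × 0.6317 = 694.93 W/m².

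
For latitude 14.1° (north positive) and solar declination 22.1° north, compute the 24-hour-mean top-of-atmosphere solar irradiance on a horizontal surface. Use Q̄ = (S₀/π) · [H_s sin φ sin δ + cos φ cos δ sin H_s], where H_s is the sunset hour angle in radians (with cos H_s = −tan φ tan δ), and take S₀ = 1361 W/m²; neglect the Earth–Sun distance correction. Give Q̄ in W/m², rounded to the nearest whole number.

454 W/m²

cos H_s = −tan(14.1°) · tan(22.1°) = -0.1020, so H_s = arccos(-0.1020) = 95.85°. In radians, H_s = 1.6729.
H_s sin φ sin δ = 1.6729 × 0.2436 × 0.3762 = 0.1533.
cos φ cos δ sin H_s = 0.9699 × 0.9265 × 0.9948 = 0.8939.
Q̄ = (1361/π) × (0.1533 + 0.8939) = 433.22 × 1.0472 = 453.67 W/m².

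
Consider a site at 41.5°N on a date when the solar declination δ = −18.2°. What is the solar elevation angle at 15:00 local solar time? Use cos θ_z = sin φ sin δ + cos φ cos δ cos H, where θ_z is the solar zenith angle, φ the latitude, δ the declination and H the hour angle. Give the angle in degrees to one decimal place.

Hour angle H = 15° × (15 − 12) = 45.00°.
cos θ_z = sin φ sin δ + cos φ cos δ cos H = (0.6626)(-0.3123) + (0.7490)(0.9500)(0.7071) = 0.2962.
θ_z = arccos(0.2962) = 72.77°, so the elevation is 90° − 72.77° = 17.23°.

17.2°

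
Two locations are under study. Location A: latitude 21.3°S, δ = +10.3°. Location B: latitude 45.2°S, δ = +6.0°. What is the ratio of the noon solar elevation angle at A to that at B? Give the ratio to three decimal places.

1.505

A: 90° − |-21.3 − (10.3)| = 58.40°.
B: 90° − |-45.2 − (6.0)| = 38.80°.
Ratio A/B = 58.4000 / 38.8000 = 1.5052.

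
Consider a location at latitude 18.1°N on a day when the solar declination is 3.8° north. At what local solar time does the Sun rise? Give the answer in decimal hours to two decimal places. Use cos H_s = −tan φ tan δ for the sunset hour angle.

cos H_s = −tan(18.1°) · tan(3.8°) = -0.0217, so H_s = arccos(-0.0217) = 91.24°.
Sunrise is at 12 − H_s/15 = 12 − 6.083 = 5.917 h local solar time.

5.92 h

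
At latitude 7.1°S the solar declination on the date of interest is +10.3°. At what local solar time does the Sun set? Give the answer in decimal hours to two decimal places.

The sunset hour angle satisfies cos H_s = −tan φ tan δ = 0.0226, giving H_s = 88.71°.
Sunset is at 12 + H_s/15 = 12 + 5.914 = 17.914 h local solar time.

17.91 h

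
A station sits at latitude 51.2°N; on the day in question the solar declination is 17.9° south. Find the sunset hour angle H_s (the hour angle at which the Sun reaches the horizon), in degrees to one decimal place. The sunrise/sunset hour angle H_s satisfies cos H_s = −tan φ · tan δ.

66.3°

cos H_s = −tan(51.2°) · tan(-17.9°) = 0.4017, so H_s = arccos(0.4017) = 66.32°.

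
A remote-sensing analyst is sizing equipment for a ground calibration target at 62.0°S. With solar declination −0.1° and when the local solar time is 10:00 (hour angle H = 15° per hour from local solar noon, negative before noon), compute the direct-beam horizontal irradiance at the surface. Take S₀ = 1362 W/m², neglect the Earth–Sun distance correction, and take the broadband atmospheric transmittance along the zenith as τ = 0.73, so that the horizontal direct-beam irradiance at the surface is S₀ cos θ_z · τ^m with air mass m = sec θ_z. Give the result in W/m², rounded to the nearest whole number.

Hour angle H = 15° × (10 − 12) = -30.00°.
cos θ_z = sin φ sin δ + cos φ cos δ cos H = (-0.8829)(-0.0017) + (0.4695)(1.0000)(0.8660) = 0.4081.
Air mass m = 1/cos θ_z = 1/0.4081 = 2.450; τ^m = 0.73^2.450 = 0.4625.
Surface direct beam = 1362 × 0.4081 × 0.4625 = 257.07 W/m².

257 W/m²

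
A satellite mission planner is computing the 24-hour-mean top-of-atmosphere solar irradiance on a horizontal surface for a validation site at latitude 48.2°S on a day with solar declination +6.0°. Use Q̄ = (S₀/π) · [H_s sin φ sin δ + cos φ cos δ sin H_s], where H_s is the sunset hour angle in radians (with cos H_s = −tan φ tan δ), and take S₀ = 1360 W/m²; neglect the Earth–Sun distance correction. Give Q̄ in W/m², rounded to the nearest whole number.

−tan φ tan δ = −(-1.1184)(0.1051) = 0.1175; H_s = arccos(0.1175) = 83.25°. In radians, H_s = 1.4530.
H_s sin φ sin δ = 1.4530 × -0.7455 × 0.1045 = -0.1132.
cos φ cos δ sin H_s = 0.6665 × 0.9945 × 0.9931 = 0.6583.
Q̄ = (1360/π) × (-0.1132 + 0.6583) = 432.90 × 0.5451 = 235.97 W/m².

236 W/m²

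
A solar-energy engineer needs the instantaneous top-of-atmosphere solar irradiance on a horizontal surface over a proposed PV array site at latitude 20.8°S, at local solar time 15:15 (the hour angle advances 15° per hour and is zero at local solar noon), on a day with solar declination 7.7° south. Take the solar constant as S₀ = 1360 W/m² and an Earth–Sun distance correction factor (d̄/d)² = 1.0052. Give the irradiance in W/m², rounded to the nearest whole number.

900 W/m²

Hour angle H = 15° × (15.25 − 12) = 48.75°.
With φ = -20.8°, δ = -7.7°, H = 48.75°: sin φ sin δ = 0.0476, cos φ cos δ cos H = 0.6108, so cos θ_z = 0.6584.
Top-of-atmosphere irradiance = S₀ (d̄/d)² cos θ_z = 1360 × 1.0052 × 0.6584 = 900.08 W/m².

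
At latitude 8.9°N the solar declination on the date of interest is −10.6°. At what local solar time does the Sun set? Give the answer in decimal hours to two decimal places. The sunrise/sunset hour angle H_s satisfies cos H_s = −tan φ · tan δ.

17.89 h

−tan φ tan δ = −(0.1566)(-0.1871) = 0.0293; H_s = arccos(0.0293) = 88.32°.
Sunset is at 12 + H_s/15 = 12 + 5.888 = 17.888 h local solar time.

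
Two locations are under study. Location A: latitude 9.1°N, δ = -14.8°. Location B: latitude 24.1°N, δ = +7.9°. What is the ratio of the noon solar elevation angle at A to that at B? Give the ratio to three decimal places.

0.896

A: 90° − |9.1 − (-14.8)| = 66.10°.
B: 90° − |24.1 − (7.9)| = 73.80°.
Ratio A/B = 66.1000 / 73.8000 = 0.8957.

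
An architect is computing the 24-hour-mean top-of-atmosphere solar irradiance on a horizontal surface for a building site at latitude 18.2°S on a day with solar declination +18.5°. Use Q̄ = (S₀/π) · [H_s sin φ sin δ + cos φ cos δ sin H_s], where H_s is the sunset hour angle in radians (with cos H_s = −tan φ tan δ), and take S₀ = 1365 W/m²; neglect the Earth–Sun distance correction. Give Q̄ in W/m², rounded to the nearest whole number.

326 W/m²

cos H_s = −tan(-18.2°) · tan(18.5°) = 0.1100, so H_s = arccos(0.1100) = 83.68°. In radians, H_s = 1.4605.
H_s sin φ sin δ = 1.4605 × -0.3123 × 0.3173 = -0.1447.
cos φ cos δ sin H_s = 0.9500 × 0.9483 × 0.9939 = 0.8954.
Q̄ = (1365/π) × (-0.1447 + 0.8954) = 434.49 × 0.7507 = 326.17 W/m².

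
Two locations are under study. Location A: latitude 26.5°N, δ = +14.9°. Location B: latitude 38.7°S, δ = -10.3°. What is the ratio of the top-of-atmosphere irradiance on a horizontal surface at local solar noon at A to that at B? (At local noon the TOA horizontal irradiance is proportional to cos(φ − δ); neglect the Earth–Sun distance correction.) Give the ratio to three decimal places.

1.114

A: cos θ_z = cos(26.5° − (14.9°)) = 0.9796.
B: cos θ_z = cos(-38.7° − (-10.3°)) = 0.8796.
Ratio A/B = 0.9796 / 0.8796 = 1.1137.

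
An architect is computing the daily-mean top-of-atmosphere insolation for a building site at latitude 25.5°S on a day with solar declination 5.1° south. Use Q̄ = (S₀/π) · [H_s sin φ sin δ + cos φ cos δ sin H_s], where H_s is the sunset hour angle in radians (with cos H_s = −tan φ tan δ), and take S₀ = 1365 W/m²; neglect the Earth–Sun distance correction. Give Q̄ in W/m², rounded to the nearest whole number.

417 W/m²

The sunset hour angle satisfies cos H_s = −tan φ tan δ = -0.0426, giving H_s = 92.44°. In radians, H_s = 1.6134.
H_s sin φ sin δ = 1.6134 × -0.4305 × -0.0889 = 0.0617.
cos φ cos δ sin H_s = 0.9026 × 0.9960 × 0.9991 = 0.8982.
Q̄ = (1365/π) × (0.0617 + 0.8982) = 434.49 × 0.9599 = 417.07 W/m².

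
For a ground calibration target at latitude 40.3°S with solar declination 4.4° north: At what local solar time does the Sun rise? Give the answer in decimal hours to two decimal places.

The sunset hour angle satisfies cos H_s = −tan φ tan δ = 0.0653, giving H_s = 86.26°.
Sunrise is at 12 − H_s/15 = 12 − 5.751 = 6.249 h local solar time.

6.25 h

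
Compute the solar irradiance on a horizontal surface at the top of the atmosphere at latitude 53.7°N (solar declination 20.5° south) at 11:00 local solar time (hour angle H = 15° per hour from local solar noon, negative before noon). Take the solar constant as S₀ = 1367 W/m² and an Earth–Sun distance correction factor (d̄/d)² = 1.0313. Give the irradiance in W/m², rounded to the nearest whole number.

Hour angle H = 15° × (11 − 12) = -15.00°.
With φ = 53.7°, δ = -20.5°, H = -15.00°: sin φ sin δ = -0.2822, cos φ cos δ cos H = 0.5356, so cos θ_z = 0.2534.
Top-of-atmosphere irradiance = S₀ (d̄/d)² cos θ_z = 1367 × 1.0313 × 0.2534 = 357.24 W/m².

357 W/m²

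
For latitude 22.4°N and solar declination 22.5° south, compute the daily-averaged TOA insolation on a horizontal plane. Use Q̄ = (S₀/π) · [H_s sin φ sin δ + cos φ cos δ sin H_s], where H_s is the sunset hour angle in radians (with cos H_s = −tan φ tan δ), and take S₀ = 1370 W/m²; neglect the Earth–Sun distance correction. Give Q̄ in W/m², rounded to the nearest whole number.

The sunset hour angle satisfies cos H_s = −tan φ tan δ = 0.1707, giving H_s = 80.17°. In radians, H_s = 1.3992.
H_s sin φ sin δ = 1.3992 × 0.3811 × -0.3827 = -0.2041.
cos φ cos δ sin H_s = 0.9245 × 0.9239 × 0.9853 = 0.8416.
Q̄ = (1370/π) × (-0.2041 + 0.8416) = 436.08 × 0.6375 = 278.00 W/m².

278 W/m²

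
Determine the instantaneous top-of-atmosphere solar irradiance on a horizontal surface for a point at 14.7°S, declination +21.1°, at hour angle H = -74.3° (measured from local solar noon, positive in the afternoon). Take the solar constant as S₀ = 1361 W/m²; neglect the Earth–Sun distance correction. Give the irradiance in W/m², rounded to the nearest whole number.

208 W/m²

With φ = -14.7°, δ = 21.1°, H = -74.30°: sin φ sin δ = -0.0914, cos φ cos δ cos H = 0.2442, so cos θ_z = 0.1528.
Top-of-atmosphere irradiance = S₀ cos θ_z = 1361 × 0.1528 = 207.96 W/m².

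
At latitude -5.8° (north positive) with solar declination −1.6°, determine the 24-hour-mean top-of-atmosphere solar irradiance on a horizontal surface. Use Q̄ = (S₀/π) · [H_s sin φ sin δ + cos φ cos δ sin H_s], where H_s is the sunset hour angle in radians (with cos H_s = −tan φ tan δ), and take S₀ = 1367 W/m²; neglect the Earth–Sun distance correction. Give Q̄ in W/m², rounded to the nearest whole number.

435 W/m²

cos H_s = −tan(-5.8°) · tan(-1.6°) = -0.0028, so H_s = arccos(-0.0028) = 90.16°. In radians, H_s = 1.5736.
H_s sin φ sin δ = 1.5736 × -0.1011 × -0.0279 = 0.0044.
cos φ cos δ sin H_s = 0.9949 × 0.9996 × 1.0000 = 0.9945.
Q̄ = (1367/π) × (0.0044 + 0.9945) = 435.13 × 0.9989 = 434.65 W/m².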